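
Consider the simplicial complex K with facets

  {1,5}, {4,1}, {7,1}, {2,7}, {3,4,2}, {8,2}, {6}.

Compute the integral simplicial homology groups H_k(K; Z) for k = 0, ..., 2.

Fix the vertex order 1 < 2 < 3 < 4 < 5 < 6 < 7 < 8 and write every simplex with vertices in increasing order. Then dim K = 2 and the simplices of K are:

  0-simplices (8): [1], [2], [3], [4], [5], [6], [7], [8]
  1-simplices (8): [1,4], [1,5], [1,7], [2,3], [2,4], [2,7], [2,8], [3,4]
  2-simplices (1): [2,3,4]

giving chain groups C_0 ≅ Z^8, C_1 ≅ Z^8, C_2 ≅ Z^1.

∂_1: C_1 → C_0 maps an edge to its endpoints' difference, ∂[p,q] = q − p.
The resulting 8×8 matrix has rank 6, and its Smith normal form has invariant factors (1,1,1,1,1,1).

The boundary map ∂_2: C_2 → C_1 maps a triangle to the signed sum of its edges. For instance
  ∂[2,3,4] = [3,4] − [2,4] + [2,3].
The 8×1 boundary matrix has rank 1 and Smith normal form diag(1).

From H_k ≅ ker(∂_k) / im(∂_{k+1}) we obtain:

  H_0: rank C_0 − rank ∂_1 = 8 − 6 = 2, and the invariant factors of ∂_1 are all 1, so H_0 = Z^2.
  H_1: rank ker ∂_1 − rank ∂_2 = (8 − 6) − 1 = 1, and the invariant factors of ∂_2 are all 1, so H_1 = Z.
  H_2: rank ker ∂_2 − rank ∂_3 = (1 − 1) − 0 = 0, and there is no ∂_3, so H_2 = 0.

H_0 ≅ Z^2,  H_1 ≅ Z,  H_2 = 0.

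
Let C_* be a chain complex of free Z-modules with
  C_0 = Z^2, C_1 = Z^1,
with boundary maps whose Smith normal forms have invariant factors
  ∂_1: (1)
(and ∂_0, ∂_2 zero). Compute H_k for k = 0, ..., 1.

H_0: b_0 = 2 − 0 − 1 = 1; torsion from ∂_1 factors > 1: none. So H_0 ≅ Z.
H_1: b_1 = 1 − 1 − 0 = 0; torsion from ∂_2 factors > 1: none. So H_1 ≅ 0.

H_0 ≅ Z,  H_1 = 0.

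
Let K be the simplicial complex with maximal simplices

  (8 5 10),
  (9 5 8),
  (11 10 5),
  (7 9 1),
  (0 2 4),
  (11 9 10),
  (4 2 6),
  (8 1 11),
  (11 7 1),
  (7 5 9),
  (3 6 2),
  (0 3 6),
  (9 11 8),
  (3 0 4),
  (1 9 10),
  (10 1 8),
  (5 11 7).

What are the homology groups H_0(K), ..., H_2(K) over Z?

Order the vertices as 0 < 1 < 2 < 3 < 4 < 5 < 6 < 7 < 8 < 9 < 10 < 11. Listing each simplex with vertices in this order, K has dimension 2 with simplices:

  0-simplices (12): [0], [1], [2], [3], [4], [5], [6], [7], [8], [9], [10], [11]
  1-simplices (28): (28 of them)
  2-simplices (17): (17 of them)

Hence C_0 ≅ Z^12, C_1 ≅ Z^28, C_2 ≅ Z^17.

∂_1: C_1 → C_0 maps an edge to its endpoints' difference, ∂[p,q] = q − p. For instance
  ∂[9,10] = [10] − [9].
As a 12×28 matrix over Z this has rank 10, with invariant factors (1,1,1,1,1,1,1,1,1,1).

The boundary map ∂_2: C_2 → C_1 acts by ∂[p,q,r] = [q,r] − [p,r] + [p,q]. For instance
  ∂[5,10,11] = [10,11] − [5,11] + [5,10],
  ∂[2,3,6] = [3,6] − [2,6] + [2,3].
As a 28×17 matrix over Z this has rank 17, with invariant factors (1,1,1,1,1,1,1,1,1,1,1,1,1,1,1,1,2).

From H_k ≅ ker(∂_k) / im(∂_{k+1}) we obtain:

  H_0: rank C_0 − rank ∂_1 = 12 − 10 = 2, and the invariant factors of ∂_1 are all 1, so H_0 = Z^2.
  H_1: rank ker ∂_1 − rank ∂_2 = (28 − 10) − 17 = 1, and ∂_2 has invariant factor 2 > 1, so H_1 = Z ⊕ Z/2Z.
  H_2: rank ker ∂_2 − rank ∂_3 = (17 − 17) − 0 = 0, and there is no ∂_3, so H_2 = 0.

As a check, the Euler characteristic is 12 − 28 + 17 = 1, which agrees with 2 − 1 + 0 = 1.
(K is a triangulation of the disjoint union of the Möbius band and the real projective plane RP^2.)

H_0 = Z^2,  H_1 = Z ⊕ Z/2Z,  H_2 = 0.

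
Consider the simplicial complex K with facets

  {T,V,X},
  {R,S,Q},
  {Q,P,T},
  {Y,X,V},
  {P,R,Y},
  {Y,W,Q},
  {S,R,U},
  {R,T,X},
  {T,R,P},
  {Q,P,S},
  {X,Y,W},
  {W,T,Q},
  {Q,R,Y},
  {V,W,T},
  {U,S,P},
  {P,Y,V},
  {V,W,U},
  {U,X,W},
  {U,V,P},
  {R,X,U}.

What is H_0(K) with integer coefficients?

Order the vertices as P < Q < R < S < T < U < V < W < X < Y. Listing each simplex with vertices in this order, K has dimension 2 with simplices:

  0-simplices (10): P, Q, R, S, T, U, V, W, X, Y
  1-simplices (30): PQ, PR, PS, PT, PU, PV, PY, QR, QS, QT, QW, QY, RS, RT, RU, RX, RY, SU, TV, TW, TX, UV, UW, UX, VW, VX, VY, WX, WY, XY
  2-simplices (20): PQS, PQT, PRT, PRY, PSU, PUV, PVY, QRS, QRY, QTW, QWY, RSU, RTX, RUX, TVW, TVX, UVW, UWX, VXY, WXY

so the chain groups are C_0 ≅ Z^10, C_1 ≅ Z^30, C_2 ≅ Z^20.

∂_1: C_1 → C_0 sends each edge [p,q] (with p < q) to q − p.
The 10×30 boundary matrix has rank 9 and Smith normal form diag(1,1,1,1,1,1,1,1,1).

∂_2: C_2 → C_1 acts by ∂[p,q,r] = [q,r] − [p,r] + [p,q]. For instance
  ∂PQT = QT − PT + PQ,
  ∂PSU = SU − PU + PS.
The resulting 30×20 matrix has rank 20, and its Smith normal form has invariant factors (1,1,1,1,1,1,1,1,1,1,1,1,1,1,1,1,1,1,1,2).

Computing H_k = (kernel of ∂_k) / (image of ∂_{k+1}):

  H_0: rank C_0 − rank ∂_1 = 10 − 9 = 1, and the invariant factors of ∂_1 are all 1, so H_0 ≅ Z.

H_0 ≅ Z.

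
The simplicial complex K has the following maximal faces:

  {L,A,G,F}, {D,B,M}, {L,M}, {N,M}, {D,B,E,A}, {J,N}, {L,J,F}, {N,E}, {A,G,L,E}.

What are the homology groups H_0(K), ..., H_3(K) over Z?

Take the total order A < B < D < E < F < G < J < L < M < N on the vertex set. Then K (dimension 3) consists of the simplices:

  0-simplices (10): A, B, D, E, F, G, J, L, M, N
  1-simplices (22): AB, AD, AE, AF, AG, AL, BD, BE, BM, DE, DM, EG, EL, EN, FG, FJ, FL, GL, JL, JN, LM, MN
  2-simplices (13): ABD, ABE, ADE, AEG, AEL, AFG, AFL, AGL, BDE, BDM, EGL, FGL, FJL
  3-simplices (3): ABDE, AEGL, AFGL

giving chain groups C_0 ≅ Z^10, C_1 ≅ Z^22, C_2 ≅ Z^13, C_3 ≅ Z^3.

Boundary ∂_1: C_1 → C_0 is given by ∂[p,q] = [q] − [p]. For instance
  ∂JN = N − J.
This gives a 10×22 integer matrix of rank 9; reducing to Smith normal form yields diagonal entries (1,1,1,1,1,1,1,1,1).

Boundary ∂_2: C_2 → C_1 maps a triangle to the signed sum of its edges. For instance
  ∂ADE = DE − AE + AD,
  ∂ABE = BE − AE + AB.
As a 22×13 matrix over Z this has rank 10, with invariant factors (1,1,1,1,1,1,1,1,1,1).

Boundary ∂_3: C_3 → C_2 sends each 3-simplex σ to the alternating sum Σ_i (−1)^i (σ with its i-th vertex removed). For instance
  ∂AEGL = EGL − AGL + AEL − AEG,
  ∂AFGL = FGL − AGL + AFL − AFG.
The resulting 13×3 matrix has rank 3, and its Smith normal form has invariant factors (1,1,1).

From H_k ≅ ker(∂_k) / im(∂_{k+1}) we obtain:

  H_0: rank C_0 − rank ∂_1 = 10 − 9 = 1, and the invariant factors of ∂_1 are all 1, so H_0 ≅ Z.
  H_1: rank ker ∂_1 − rank ∂_2 = (22 − 9) − 10 = 3, and the invariant factors of ∂_2 are all 1, so H_1 ≅ Z^3.
  H_2: rank ker ∂_2 − rank ∂_3 = (13 − 10) − 3 = 0, and the invariant factors of ∂_3 are all 1, so H_2 ≅ 0.
  H_3: rank ker ∂_3 − rank ∂_4 = (3 − 3) − 0 = 0, and there is no ∂_4, so H_3 ≅ 0.

H_0 ≅ Z,  H_1 ≅ Z^3,  H_2 = 0,  H_3 = 0.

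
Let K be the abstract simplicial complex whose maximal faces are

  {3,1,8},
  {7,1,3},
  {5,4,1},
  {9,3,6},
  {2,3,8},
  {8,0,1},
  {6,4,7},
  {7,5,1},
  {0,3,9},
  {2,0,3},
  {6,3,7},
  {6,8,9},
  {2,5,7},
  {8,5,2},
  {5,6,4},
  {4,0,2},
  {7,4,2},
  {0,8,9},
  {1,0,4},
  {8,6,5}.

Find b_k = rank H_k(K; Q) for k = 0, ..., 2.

b_0 = 1, b_1 = 1, b_2 = 0.

Order the vertices as 0 < 1 < 2 < 3 < 4 < 5 < 6 < 7 < 8 < 9. Listing each simplex with vertices in this order, K has dimension 2 with simplices:

  0-simplices (10): [0], [1], [2], [3], [4], [5], [6], [7], [8], [9]
  1-simplices (30): (30 of them)
  2-simplices (20): (20 of them)

giving chain groups C_0 ≅ Z^10, C_1 ≅ Z^30, C_2 ≅ Z^20.

The boundary map ∂_1: C_1 → C_0 sends each edge [p,q] (with p < q) to q − p.
As a 10×30 matrix over Z this has rank 9, with invariant factors (1,1,1,1,1,1,1,1,1).

Boundary ∂_2: C_2 → C_1 acts by ∂[p,q,r] = [q,r] − [p,r] + [p,q]. For instance
  ∂[0,2,3] = [2,3] − [0,3] + [0,2],
  ∂[0,1,4] = [1,4] − [0,4] + [0,1].
The resulting 30×20 matrix has rank 20, and its Smith normal form has invariant factors (1,1,1,1,1,1,1,1,1,1,1,1,1,1,1,1,1,1,1,2).

Reading off H_k = ker ∂_k / im ∂_{k+1}:

  H_0: rank C_0 − rank ∂_1 = 10 − 9 = 1, and the invariant factors of ∂_1 are all 1, so H_0 = Z.
  H_1: rank ker ∂_1 − rank ∂_2 = (30 − 9) − 20 = 1, and ∂_2 has invariant factor 2 > 1, so H_1 = Z ⊕ Z/2.
  H_2: rank ker ∂_2 − rank ∂_3 = (20 − 20) − 0 = 0, and there is no ∂_3, so H_2 = 0.

As a check, the Euler characteristic is 10 − 30 + 20 = 0, which agrees with 1 − 1 + 0 = 0.

Hence the Betti numbers are b_0 = 1, b_1 = 1, b_2 = 0.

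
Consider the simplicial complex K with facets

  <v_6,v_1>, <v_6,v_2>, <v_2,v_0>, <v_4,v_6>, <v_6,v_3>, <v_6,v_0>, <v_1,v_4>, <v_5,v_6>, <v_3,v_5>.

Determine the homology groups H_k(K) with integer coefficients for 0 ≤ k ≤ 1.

Fix the vertex order v_0 < v_1 < v_2 < v_3 < v_4 < v_5 < v_6 and write every simplex with vertices in increasing order. Then dim K = 1 and the simplices of K are:

  0-simplices (7): [v_0], [v_1], [v_2], [v_3], [v_4], [v_5], [v_6]
  1-simplices (9): [v_0,v_2], [v_0,v_6], [v_1,v_4], [v_1,v_6], [v_2,v_6], [v_3,v_5], [v_3,v_6], [v_4,v_6], [v_5,v_6]

so the chain groups are C_0 ≅ Z^7, C_1 ≅ Z^9.

Boundary ∂_1: C_1 → C_0 is given by ∂[p,q] = [q] − [p]. For instance
  ∂[v_0,v_6] = [v_6] − [v_0].
The 7×9 boundary matrix has rank 6 and Smith normal form diag(1,1,1,1,1,1).

From H_k ≅ ker(∂_k) / im(∂_{k+1}) we obtain:

  H_0: rank C_0 − rank ∂_1 = 7 − 6 = 1, and the invariant factors of ∂_1 are all 1, so H_0 = Z.
  H_1: rank ker ∂_1 − rank ∂_2 = (9 − 6) − 0 = 3, and there is no ∂_2, so H_1 = Z^3.

As a check, the Euler characteristic is 7 − 9 = -2, which agrees with 1 − 3 = -2.
(K is a triangulation of a wedge of 3 circles.)

H_0 = Z,  H_1 = Z^3.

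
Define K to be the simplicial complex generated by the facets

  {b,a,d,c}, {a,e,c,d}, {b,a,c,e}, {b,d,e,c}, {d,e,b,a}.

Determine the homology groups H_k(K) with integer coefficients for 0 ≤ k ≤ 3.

We work with the vertex ordering a < b < c < d < e. The simplices of K, each written with vertices in increasing order, are:

  0-simplices (5): a, b, c, d, e
  1-simplices (10): ab, ac, ad, ae, bc, bd, be, cd, ce, de
  2-simplices (10): abc, abd, abe, acd, ace, ade, bcd, bce, bde, cde
  3-simplices (5): abcd, abce, abde, acde, bcde

giving chain groups C_0 ≅ Z^5, C_1 ≅ Z^10, C_2 ≅ Z^10, C_3 ≅ Z^5.

The boundary map ∂_1: C_1 → C_0 sends each edge [p,q] (with p < q) to q − p.
The 5×10 boundary matrix has rank 4 and Smith normal form diag(1,1,1,1).

∂_2: C_2 → C_1 acts by ∂[p,q,r] = [q,r] − [p,r] + [p,q]. For instance
  ∂cde = de − ce + cd,
  ∂ace = ce − ae + ac.
This gives a 10×10 integer matrix of rank 6; reducing to Smith normal form yields diagonal entries (1,1,1,1,1,1).

The boundary map ∂_3: C_3 → C_2 sends each 3-simplex σ to the alternating sum Σ_i (−1)^i (σ with its i-th vertex removed). For instance
  ∂abcd = bcd − acd + abd − abc,
  ∂abce = bce − ace + abe − abc.
This gives a 10×5 integer matrix of rank 4; reducing to Smith normal form yields diagonal entries (1,1,1,1).

Computing H_k = (kernel of ∂_k) / (image of ∂_{k+1}):

  H_0: rank C_0 − rank ∂_1 = 5 − 4 = 1, and the invariant factors of ∂_1 are all 1, so H_0 = Z.
  H_1: rank ker ∂_1 − rank ∂_2 = (10 − 4) − 6 = 0, and the invariant factors of ∂_2 are all 1, so H_1 = 0.
  H_2: rank ker ∂_2 − rank ∂_3 = (10 − 6) − 4 = 0, and the invariant factors of ∂_3 are all 1, so H_2 = 0.
  H_3: rank ker ∂_3 − rank ∂_4 = (5 − 4) − 0 = 1, and there is no ∂_4, so H_3 = Z.

As a check, the Euler characteristic is 5 − 10 + 10 − 5 = 0, which agrees with 1 − 0 + 0 − 1 = 0.

H_0 = Z,  H_1 = 0,  H_2 = 0,  H_3 = Z.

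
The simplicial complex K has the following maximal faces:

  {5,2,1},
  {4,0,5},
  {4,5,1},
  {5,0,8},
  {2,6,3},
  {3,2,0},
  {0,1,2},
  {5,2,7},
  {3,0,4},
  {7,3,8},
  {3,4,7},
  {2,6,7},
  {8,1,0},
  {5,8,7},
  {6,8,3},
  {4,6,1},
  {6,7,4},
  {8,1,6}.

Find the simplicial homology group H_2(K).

H_2 = 0.

Order the vertices as 0 < 1 < 2 < 3 < 4 < 5 < 6 < 7 < 8. Listing each simplex with vertices in this order, K has dimension 2 with simplices:

  0-simplices (9): [0], [1], [2], [3], [4], [5], [6], [7], [8]
  1-simplices (27): (27 of them)
  2-simplices (18): [0,1,2], [0,1,8], [0,2,3], [0,3,4], [0,4,5], [0,5,8], [1,2,5], [1,4,5], [1,4,6], [1,6,8], [2,3,6], [2,5,7], [2,6,7], [3,4,7], [3,6,8], [3,7,8], [4,6,7], [5,7,8]

giving chain groups C_0 ≅ Z^9, C_1 ≅ Z^27, C_2 ≅ Z^18.

∂_1: C_1 → C_0 sends each edge [p,q] (with p < q) to q − p. For instance
  ∂[1,2] = [2] − [1].
The resulting 9×27 matrix has rank 8, and its Smith normal form has invariant factors (1,1,1,1,1,1,1,1).

The boundary map ∂_2: C_2 → C_1 acts by ∂[p,q,r] = [q,r] − [p,r] + [p,q]. For instance
  ∂[0,3,4] = [3,4] − [0,4] + [0,3],
  ∂[2,3,6] = [3,6] − [2,6] + [2,3].
The 27×18 boundary matrix has rank 18 and Smith normal form diag(1,1,1,1,1,1,1,1,1,1,1,1,1,1,1,1,1,2).

Now H_k = ker ∂_k / im ∂_{k+1}, so:

  H_2: rank ker ∂_2 − rank ∂_3 = (18 − 18) − 0 = 0, and there is no ∂_3, so H_2 = 0.

(K is a triangulation of the Klein bottle.)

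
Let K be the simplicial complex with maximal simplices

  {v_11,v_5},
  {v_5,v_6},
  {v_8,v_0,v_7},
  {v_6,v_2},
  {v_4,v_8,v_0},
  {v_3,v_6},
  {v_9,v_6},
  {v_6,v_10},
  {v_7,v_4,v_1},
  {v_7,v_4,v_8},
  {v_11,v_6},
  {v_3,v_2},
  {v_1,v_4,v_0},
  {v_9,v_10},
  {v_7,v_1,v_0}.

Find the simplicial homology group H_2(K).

K has 12 vertices, 18 edges, 6 triangles.
rank ∂_2 = 5, rank ∂_3 = 0 ⇒ b_2 = 6 − 5 − 0 = 1. So H_2 = Z.

H_2 = Z.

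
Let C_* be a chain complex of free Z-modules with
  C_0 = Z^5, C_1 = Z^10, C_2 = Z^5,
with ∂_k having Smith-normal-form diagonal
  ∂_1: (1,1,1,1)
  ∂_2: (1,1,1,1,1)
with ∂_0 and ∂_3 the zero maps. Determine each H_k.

H_0: b_0 = 5 − 0 − 4 = 1; torsion from ∂_1 factors > 1: none. So H_0 = Z.
H_1: b_1 = 10 − 4 − 5 = 1; torsion from ∂_2 factors > 1: none. So H_1 = Z.
H_2: b_2 = 5 − 5 − 0 = 0; torsion from ∂_3 factors > 1: none. So H_2 = 0.

H_0 = Z,  H_1 = Z,  H_2 = 0.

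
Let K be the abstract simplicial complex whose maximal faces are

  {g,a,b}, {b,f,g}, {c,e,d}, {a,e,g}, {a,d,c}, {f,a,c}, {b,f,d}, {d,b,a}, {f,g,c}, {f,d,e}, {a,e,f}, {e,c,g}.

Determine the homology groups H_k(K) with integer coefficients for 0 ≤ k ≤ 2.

Fix the vertex order a < b < c < d < e < f < g and write every simplex with vertices in increasing order. Then dim K = 2 and the simplices of K are:

  0-simplices (7): a, b, c, d, e, f, g
  1-simplices (18): ab, ac, ad, ae, af, ag, bd, bf, bg, cd, ce, cf, cg, de, df, ef, eg, fg
  2-simplices (12): abd, abg, acd, acf, aef, aeg, bdf, bfg, cde, ceg, cfg, def

Hence C_0 ≅ Z^7, C_1 ≅ Z^18, C_2 ≅ Z^12.

Boundary ∂_1: C_1 → C_0 sends each edge [p,q] (with p < q) to q − p. For instance
  ∂cg = g − c.
This gives a 7×18 integer matrix of rank 6; reducing to Smith normal form yields diagonal entries (1,1,1,1,1,1).

Boundary ∂_2: C_2 → C_1 acts by ∂[p,q,r] = [q,r] − [p,r] + [p,q]. For instance
  ∂cde = de − ce + cd,
  ∂bfg = fg − bg + bf.
This gives a 18×12 integer matrix of rank 12; reducing to Smith normal form yields diagonal entries (1,1,1,1,1,1,1,1,1,1,1,2).

Now H_k = ker ∂_k / im ∂_{k+1}, so:

  H_0: rank C_0 − rank ∂_1 = 7 − 6 = 1, and the invariant factors of ∂_1 are all 1, so H_0 = Z.
  H_1: rank ker ∂_1 − rank ∂_2 = (18 − 6) − 12 = 0, and ∂_2 has invariant factor 2 > 1, so H_1 = Z/2Z.
  H_2: rank ker ∂_2 − rank ∂_3 = (12 − 12) − 0 = 0, and there is no ∂_3, so H_2 = 0.

As a check, the Euler characteristic is 7 − 18 + 12 = 1, which agrees with 1 − 0 + 0 = 1.
(K is a triangulation of the real projective plane RP^2.)

H_0 = Z,  H_1 = Z/2Z,  H_2 = 0.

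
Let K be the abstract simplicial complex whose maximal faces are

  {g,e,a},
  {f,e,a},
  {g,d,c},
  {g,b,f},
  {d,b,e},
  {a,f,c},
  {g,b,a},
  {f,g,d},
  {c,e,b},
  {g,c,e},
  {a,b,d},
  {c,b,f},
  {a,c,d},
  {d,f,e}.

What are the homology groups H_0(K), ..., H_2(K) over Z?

We work with the vertex ordering a < b < c < d < e < f < g. The simplices of K, each written with vertices in increasing order, are:

  0-simplices (7): a, b, c, d, e, f, g
  1-simplices (21): ab, ac, ad, ae, af, ag, bc, bd, be, bf, bg, cd, ce, cf, cg, de, df, dg, ef, eg, fg
  2-simplices (14): abd, abg, acd, acf, aef, aeg, bce, bcf, bde, bfg, cdg, ceg, def, dfg

giving chain groups C_0 ≅ Z^7, C_1 ≅ Z^21, C_2 ≅ Z^14.

∂_1: C_1 → C_0 is given by ∂[p,q] = [q] − [p]. For instance
  ∂ab = b − a.
This gives a 7×21 integer matrix of rank 6; reducing to Smith normal form yields diagonal entries (1,1,1,1,1,1).

The boundary map ∂_2: C_2 → C_1 sends each 2-simplex [p,q,r] to [q,r] − [p,r] + [p,q]. For instance
  ∂acd = cd − ad + ac,
  ∂aeg = eg − ag + ae.
The 21×14 boundary matrix has rank 13 and Smith normal form diag(1,1,1,1,1,1,1,1,1,1,1,1,1).

Reading off H_k = ker ∂_k / im ∂_{k+1}:

  H_0: rank C_0 − rank ∂_1 = 7 − 6 = 1, and the invariant factors of ∂_1 are all 1, so H_0 = Z.
  H_1: rank ker ∂_1 − rank ∂_2 = (21 − 6) − 13 = 2, and the invariant factors of ∂_2 are all 1, so H_1 = Z^2.
  H_2: rank ker ∂_2 − rank ∂_3 = (14 − 13) − 0 = 1, and there is no ∂_3, so H_2 = Z.

H_0 = Z,  H_1 = Z^2,  H_2 = Z.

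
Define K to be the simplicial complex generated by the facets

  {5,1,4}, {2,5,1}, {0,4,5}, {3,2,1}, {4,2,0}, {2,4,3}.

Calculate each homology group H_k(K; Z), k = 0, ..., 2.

H_0 = Z,  H_1 = Z,  H_2 = 0.

Order the vertices as 0 < 1 < 2 < 3 < 4 < 5. Listing each simplex with vertices in this order, K has dimension 2 with simplices:

  0-simplices (6): [0], [1], [2], [3], [4], [5]
  1-simplices (12): [0,2], [0,4], [0,5], [1,2], [1,3], [1,4], [1,5], [2,3], [2,4], [2,5], [3,4], [4,5]
  2-simplices (6): [0,2,4], [0,4,5], [1,2,3], [1,2,5], [1,4,5], [2,3,4]

Hence C_0 ≅ Z^6, C_1 ≅ Z^12, C_2 ≅ Z^6.

∂_1: C_1 → C_0 sends each edge [p,q] (with p < q) to q − p. For instance
  ∂[1,2] = [2] − [1].
The 6×12 boundary matrix has rank 5 and Smith normal form diag(1,1,1,1,1).

The boundary map ∂_2: C_2 → C_1 sends each 2-simplex [p,q,r] to [q,r] − [p,r] + [p,q]. For instance
  ∂[1,4,5] = [4,5] − [1,5] + [1,4],
  ∂[1,2,3] = [2,3] − [1,3] + [1,2].
As a 12×6 matrix over Z this has rank 6, with invariant factors (1,1,1,1,1,1).

From H_k ≅ ker(∂_k) / im(∂_{k+1}) we obtain:

  H_0: rank C_0 − rank ∂_1 = 6 − 5 = 1, and the invariant factors of ∂_1 are all 1, so H_0 = Z.
  H_1: rank ker ∂_1 − rank ∂_2 = (12 − 5) − 6 = 1, and the invariant factors of ∂_2 are all 1, so H_1 = Z.
  H_2: rank ker ∂_2 − rank ∂_3 = (6 − 6) − 0 = 0, and there is no ∂_3, so H_2 = 0.

As a check, the Euler characteristic is 6 − 12 + 6 = 0, which agrees with 1 − 1 + 0 = 0.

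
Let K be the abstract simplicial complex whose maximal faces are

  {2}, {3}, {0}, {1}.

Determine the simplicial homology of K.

H_0 ≅ Z^4.

Fix the vertex order 0 < 1 < 2 < 3 and write every simplex with vertices in increasing order. Then dim K = 0 and the simplices of K are:

  0-simplices (4): [0], [1], [2], [3]

so the chain groups are C_0 ≅ Z^4.

Computing H_k = (kernel of ∂_k) / (image of ∂_{k+1}):

  H_0: rank C_0 − rank ∂_1 = 4 − 0 = 4, and there is no ∂_1, so H_0 = Z^4.

(K is a triangulation of a set of 4 points.)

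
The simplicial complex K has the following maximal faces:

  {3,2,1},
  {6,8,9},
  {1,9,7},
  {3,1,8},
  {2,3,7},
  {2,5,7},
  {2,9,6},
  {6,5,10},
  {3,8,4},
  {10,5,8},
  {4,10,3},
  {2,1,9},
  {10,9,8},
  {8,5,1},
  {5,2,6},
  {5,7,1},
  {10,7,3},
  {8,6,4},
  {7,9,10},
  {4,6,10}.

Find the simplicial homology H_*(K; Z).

H_0 = Z,  H_1 = Z ⊕ Z/2Z,  H_2 = 0.

Order the vertices as 1 < 2 < 3 < 4 < 5 < 6 < 7 < 8 < 9 < 10. Listing each simplex with vertices in this order, K has dimension 2 with simplices:

  0-simplices (10): [1], [2], [3], [4], [5], [6], [7], [8], [9], [10]
  1-simplices (30): (30 of them)
  2-simplices (20): (20 of them)

so the chain groups are C_0 ≅ Z^10, C_1 ≅ Z^30, C_2 ≅ Z^20.

Boundary ∂_1: C_1 → C_0 maps an edge to its endpoints' difference, ∂[p,q] = q − p. For instance
  ∂[1,2] = [2] − [1].
As a 10×30 matrix over Z this has rank 9, with invariant factors (1,1,1,1,1,1,1,1,1).

∂_2: C_2 → C_1 maps a triangle to the signed sum of its edges. For instance
  ∂[1,2,9] = [2,9] − [1,9] + [1,2],
  ∂[3,4,10] = [4,10] − [3,10] + [3,4].
This gives a 30×20 integer matrix of rank 20; reducing to Smith normal form yields diagonal entries (1,1,1,1,1,1,1,1,1,1,1,1,1,1,1,1,1,1,1,2).

From H_k ≅ ker(∂_k) / im(∂_{k+1}) we obtain:

  H_0: rank C_0 − rank ∂_1 = 10 − 9 = 1, and the invariant factors of ∂_1 are all 1, so H_0 ≅ Z.
  H_1: rank ker ∂_1 − rank ∂_2 = (30 − 9) − 20 = 1, and ∂_2 has invariant factor 2 > 1, so H_1 ≅ Z ⊕ Z/2Z.
  H_2: rank ker ∂_2 − rank ∂_3 = (20 − 20) − 0 = 0, and there is no ∂_3, so H_2 ≅ 0.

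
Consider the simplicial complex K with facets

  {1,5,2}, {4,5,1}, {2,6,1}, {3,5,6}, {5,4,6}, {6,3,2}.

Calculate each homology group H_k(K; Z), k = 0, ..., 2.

We work with the vertex ordering 1 < 2 < 3 < 4 < 5 < 6. The simplices of K, each written with vertices in increasing order, are:

  0-simplices (6): [1], [2], [3], [4], [5], [6]
  1-simplices (12): [1,2], [1,4], [1,5], [1,6], [2,3], [2,5], [2,6], [3,5], [3,6], [4,5], [4,6], [5,6]
  2-simplices (6): [1,2,5], [1,2,6], [1,4,5], [2,3,6], [3,5,6], [4,5,6]

Hence C_0 ≅ Z^6, C_1 ≅ Z^12, C_2 ≅ Z^6.

∂_1: C_1 → C_0 sends each edge [p,q] (with p < q) to q − p. For instance
  ∂[4,6] = [6] − [4].
The 6×12 boundary matrix has rank 5 and Smith normal form diag(1,1,1,1,1).

Boundary ∂_2: C_2 → C_1 sends each 2-simplex [p,q,r] to [q,r] − [p,r] + [p,q]. For instance
  ∂[4,5,6] = [5,6] − [4,6] + [4,5],
  ∂[1,2,6] = [2,6] − [1,6] + [1,2].
The resulting 12×6 matrix has rank 6, and its Smith normal form has invariant factors (1,1,1,1,1,1).

From H_k ≅ ker(∂_k) / im(∂_{k+1}) we obtain:

  H_0: rank C_0 − rank ∂_1 = 6 − 5 = 1, and the invariant factors of ∂_1 are all 1, so H_0 ≅ Z.
  H_1: rank ker ∂_1 − rank ∂_2 = (12 − 5) − 6 = 1, and the invariant factors of ∂_2 are all 1, so H_1 ≅ Z.
  H_2: rank ker ∂_2 − rank ∂_3 = (6 − 6) − 0 = 0, and there is no ∂_3, so H_2 ≅ 0.

(K is a triangulation of the cylinder S^1 x I.)

H_0 = Z,  H_1 = Z,  H_2 = 0.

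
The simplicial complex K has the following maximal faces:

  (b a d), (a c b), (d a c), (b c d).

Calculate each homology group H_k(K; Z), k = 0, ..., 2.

K has 4 vertices, 6 edges, 4 triangles.
rank ∂_0 = 0, rank ∂_1 = 3 ⇒ b_0 = 4 − 0 − 3 = 1; all invariant factors of ∂_1 are 1 so no torsion. So H_0 = Z.
rank ∂_1 = 3, rank ∂_2 = 3 ⇒ b_1 = 6 − 3 − 3 = 0; all invariant factors of ∂_2 are 1 so no torsion. So H_1 = 0.
rank ∂_2 = 3, rank ∂_3 = 0 ⇒ b_2 = 4 − 3 − 0 = 1. So H_2 = Z.

H_0 = Z,  H_1 = 0,  H_2 = Z.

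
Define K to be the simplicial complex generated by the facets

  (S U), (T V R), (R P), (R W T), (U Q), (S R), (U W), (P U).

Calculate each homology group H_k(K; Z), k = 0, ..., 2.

H_0 ≅ Z,  H_1 ≅ Z^2,  H_2 = 0.

K has 8 vertices, 11 edges, 2 triangles.
rank ∂_0 = 0, rank ∂_1 = 7 ⇒ b_0 = 8 − 0 − 7 = 1; all invariant factors of ∂_1 are 1 so no torsion. So H_0 = Z.
rank ∂_1 = 7, rank ∂_2 = 2 ⇒ b_1 = 11 − 7 − 2 = 2; all invariant factors of ∂_2 are 1 so no torsion. So H_1 = Z^2.
rank ∂_2 = 2, rank ∂_3 = 0 ⇒ b_2 = 2 − 2 − 0 = 0. So H_2 = 0.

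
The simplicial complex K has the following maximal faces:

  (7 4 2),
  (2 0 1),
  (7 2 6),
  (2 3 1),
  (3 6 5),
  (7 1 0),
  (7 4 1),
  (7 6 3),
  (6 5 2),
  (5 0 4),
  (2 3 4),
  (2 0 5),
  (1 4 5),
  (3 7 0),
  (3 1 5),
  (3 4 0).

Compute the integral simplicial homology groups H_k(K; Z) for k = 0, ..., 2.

Fix the vertex order 0 < 1 < 2 < 3 < 4 < 5 < 6 < 7 and write every simplex with vertices in increasing order. Then dim K = 2 and the simplices of K are:

  0-simplices (8): [0], [1], [2], [3], [4], [5], [6], [7]
  1-simplices (24): (24 of them)
  2-simplices (16): [0,1,2], [0,1,7], [0,2,5], [0,3,4], [0,3,7], [0,4,5], [1,2,3], [1,3,5], [1,4,5], [1,4,7], [2,3,4], [2,4,7], [2,5,6], [2,6,7], [3,5,6], [3,6,7]

giving chain groups C_0 ≅ Z^8, C_1 ≅ Z^24, C_2 ≅ Z^16.

∂_1: C_1 → C_0 maps an edge to its endpoints' difference, ∂[p,q] = q − p. For instance
  ∂[1,5] = [5] − [1].
The 8×24 boundary matrix has rank 7 and Smith normal form diag(1,1,1,1,1,1,1).

Boundary ∂_2: C_2 → C_1 sends each 2-simplex [p,q,r] to [q,r] − [p,r] + [p,q]. For instance
  ∂[1,4,5] = [4,5] − [1,5] + [1,4],
  ∂[0,2,5] = [2,5] − [0,5] + [0,2].
This gives a 24×16 integer matrix of rank 15; reducing to Smith normal form yields diagonal entries (1,1,1,1,1,1,1,1,1,1,1,1,1,1,1).

Reading off H_k = ker ∂_k / im ∂_{k+1}:

  H_0: rank C_0 − rank ∂_1 = 8 − 7 = 1, and the invariant factors of ∂_1 are all 1, so H_0 = Z.
  H_1: rank ker ∂_1 − rank ∂_2 = (24 − 7) − 15 = 2, and the invariant factors of ∂_2 are all 1, so H_1 = Z^2.
  H_2: rank ker ∂_2 − rank ∂_3 = (16 − 15) − 0 = 1, and there is no ∂_3, so H_2 = Z.

As a check, the Euler characteristic is 8 − 24 + 16 = 0, which agrees with 1 − 2 + 1 = 0.
(K is a triangulation of the torus T^2.)

H_0 = Z,  H_1 = Z^2,  H_2 = Z.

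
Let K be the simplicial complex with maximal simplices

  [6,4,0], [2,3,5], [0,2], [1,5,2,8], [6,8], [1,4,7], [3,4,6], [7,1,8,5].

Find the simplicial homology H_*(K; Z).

Fix the vertex order 0 < 1 < 2 < 3 < 4 < 5 < 6 < 7 < 8 and write every simplex with vertices in increasing order. Then dim K = 3 and the simplices of K are:

  0-simplices (9): [0], [1], [2], [3], [4], [5], [6], [7], [8]
  1-simplices (20): [0,2], [0,4], [0,6], [1,2], [1,4], [1,5], [1,7], [1,8], [2,3], [2,5], [2,8], [3,4], [3,5], [3,6], [4,6], [4,7], [5,7], [5,8], [6,8], [7,8]
  2-simplices (11): [0,4,6], [1,2,5], [1,2,8], [1,4,7], [1,5,7], [1,5,8], [1,7,8], [2,3,5], [2,5,8], [3,4,6], [5,7,8]
  3-simplices (2): [1,2,5,8], [1,5,7,8]

giving chain groups C_0 ≅ Z^9, C_1 ≅ Z^20, C_2 ≅ Z^11, C_3 ≅ Z^2.

∂_1: C_1 → C_0 sends each edge [p,q] (with p < q) to q − p. For instance
  ∂[3,4] = [4] − [3].
The 9×20 boundary matrix has rank 8 and Smith normal form diag(1,1,1,1,1,1,1,1).

∂_2: C_2 → C_1 acts by ∂[p,q,r] = [q,r] − [p,r] + [p,q]. For instance
  ∂[1,4,7] = [4,7] − [1,7] + [1,4],
  ∂[1,5,8] = [5,8] − [1,8] + [1,5].
This gives a 20×11 integer matrix of rank 9; reducing to Smith normal form yields diagonal entries (1,1,1,1,1,1,1,1,1).

Boundary ∂_3: C_3 → C_2 sends each 3-simplex σ to the alternating sum Σ_i (−1)^i (σ with its i-th vertex removed). For instance
  ∂[1,2,5,8] = [2,5,8] − [1,5,8] + [1,2,8] − [1,2,5],
  ∂[1,5,7,8] = [5,7,8] − [1,7,8] + [1,5,8] − [1,5,7].
This gives a 11×2 integer matrix of rank 2; reducing to Smith normal form yields diagonal entries (1,1).

Computing H_k = (kernel of ∂_k) / (image of ∂_{k+1}):

  H_0: rank C_0 − rank ∂_1 = 9 − 8 = 1, and the invariant factors of ∂_1 are all 1, so H_0 = Z.
  H_1: rank ker ∂_1 − rank ∂_2 = (20 − 8) − 9 = 3, and the invariant factors of ∂_2 are all 1, so H_1 = Z^3.
  H_2: rank ker ∂_2 − rank ∂_3 = (11 − 9) − 2 = 0, and the invariant factors of ∂_3 are all 1, so H_2 = 0.
  H_3: rank ker ∂_3 − rank ∂_4 = (2 − 2) − 0 = 0, and there is no ∂_4, so H_3 = 0.

H_0 ≅ Z,  H_1 ≅ Z^3,  H_2 = 0,  H_3 = 0.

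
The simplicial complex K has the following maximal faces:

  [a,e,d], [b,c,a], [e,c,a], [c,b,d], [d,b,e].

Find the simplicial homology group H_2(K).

Fix the vertex order a < b < c < d < e and write every simplex with vertices in increasing order. Then dim K = 2 and the simplices of K are:

  0-simplices (5): a, b, c, d, e
  1-simplices (10): ab, ac, ad, ae, bc, bd, be, cd, ce, de
  2-simplices (5): abc, ace, ade, bcd, bde

Hence C_0 ≅ Z^5, C_1 ≅ Z^10, C_2 ≅ Z^5.

∂_1: C_1 → C_0 maps an edge to its endpoints' difference, ∂[p,q] = q − p. For instance
  ∂ab = b − a.
As a 5×10 matrix over Z this has rank 4, with invariant factors (1,1,1,1).

The boundary map ∂_2: C_2 → C_1 maps a triangle to the signed sum of its edges. For instance
  ∂ace = ce − ae + ac,
  ∂abc = bc − ac + ab.
The 10×5 boundary matrix has rank 5 and Smith normal form diag(1,1,1,1,1).

Computing H_k = (kernel of ∂_k) / (image of ∂_{k+1}):

  H_2: rank ker ∂_2 − rank ∂_3 = (5 − 5) − 0 = 0, and there is no ∂_3, so H_2 ≅ 0.

(K is a triangulation of the Möbius band.)

H_2 ≅ 0.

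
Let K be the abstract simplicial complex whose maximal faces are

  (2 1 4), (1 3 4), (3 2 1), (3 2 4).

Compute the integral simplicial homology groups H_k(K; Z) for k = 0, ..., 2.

H_0 ≅ Z,  H_1 = 0,  H_2 ≅ Z.

K has 4 vertices, 6 edges, 4 triangles.
rank ∂_0 = 0, rank ∂_1 = 3 ⇒ b_0 = 4 − 0 − 3 = 1; all invariant factors of ∂_1 are 1 so no torsion. So H_0 = Z.
rank ∂_1 = 3, rank ∂_2 = 3 ⇒ b_1 = 6 − 3 − 3 = 0; all invariant factors of ∂_2 are 1 so no torsion. So H_1 = 0.
rank ∂_2 = 3, rank ∂_3 = 0 ⇒ b_2 = 4 − 3 − 0 = 1. So H_2 = Z.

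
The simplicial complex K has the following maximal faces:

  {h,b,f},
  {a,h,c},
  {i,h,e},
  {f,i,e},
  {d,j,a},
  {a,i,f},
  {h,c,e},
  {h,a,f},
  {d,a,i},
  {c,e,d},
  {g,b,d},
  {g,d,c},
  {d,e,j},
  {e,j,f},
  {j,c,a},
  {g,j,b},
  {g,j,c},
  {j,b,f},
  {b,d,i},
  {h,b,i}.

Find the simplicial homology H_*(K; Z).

K has 10 vertices, 30 edges, 20 triangles.
rank ∂_0 = 0, rank ∂_1 = 9 ⇒ b_0 = 10 − 0 − 9 = 1; all invariant factors of ∂_1 are 1 so no torsion. So H_0 = Z.
rank ∂_1 = 9, rank ∂_2 = 20 ⇒ b_1 = 30 − 9 − 20 = 1; ∂_2 has invariant factor(s) [2] giving torsion. So H_1 = Z ⊕ Z_2.
rank ∂_2 = 20, rank ∂_3 = 0 ⇒ b_2 = 20 − 20 − 0 = 0. So H_2 = 0.

H_0 ≅ Z,  H_1 ≅ Z ⊕ Z_2,  H_2 = 0.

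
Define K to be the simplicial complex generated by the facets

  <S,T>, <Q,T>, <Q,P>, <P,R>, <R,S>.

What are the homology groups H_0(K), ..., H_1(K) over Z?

H_0 = Z,  H_1 = Z.

Fix the vertex order P < Q < R < S < T and write every simplex with vertices in increasing order. Then dim K = 1 and the simplices of K are:

  0-simplices (5): P, Q, R, S, T
  1-simplices (5): PQ, PR, QT, RS, ST

so the chain groups are C_0 ≅ Z^5, C_1 ≅ Z^5.

The boundary map ∂_1: C_1 → C_0 is given by ∂[p,q] = [q] − [p].
The resulting 5×5 matrix has rank 4, and its Smith normal form has invariant factors (1,1,1,1).

Now H_k = ker ∂_k / im ∂_{k+1}, so:

  H_0: rank C_0 − rank ∂_1 = 5 − 4 = 1, and the invariant factors of ∂_1 are all 1, so H_0 ≅ Z.
  H_1: rank ker ∂_1 − rank ∂_2 = (5 − 4) − 0 = 1, and there is no ∂_2, so H_1 ≅ Z.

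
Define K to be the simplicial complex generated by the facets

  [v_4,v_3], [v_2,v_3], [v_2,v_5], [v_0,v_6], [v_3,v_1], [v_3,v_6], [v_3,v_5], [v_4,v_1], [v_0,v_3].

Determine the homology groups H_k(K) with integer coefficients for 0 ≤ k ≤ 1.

K has 7 vertices, 9 edges.
rank ∂_0 = 0, rank ∂_1 = 6 ⇒ b_0 = 7 − 0 − 6 = 1; all invariant factors of ∂_1 are 1 so no torsion. So H_0 = Z.
rank ∂_1 = 6, rank ∂_2 = 0 ⇒ b_1 = 9 − 6 − 0 = 3. So H_1 = Z^3.

H_0 = Z,  H_1 = Z^3.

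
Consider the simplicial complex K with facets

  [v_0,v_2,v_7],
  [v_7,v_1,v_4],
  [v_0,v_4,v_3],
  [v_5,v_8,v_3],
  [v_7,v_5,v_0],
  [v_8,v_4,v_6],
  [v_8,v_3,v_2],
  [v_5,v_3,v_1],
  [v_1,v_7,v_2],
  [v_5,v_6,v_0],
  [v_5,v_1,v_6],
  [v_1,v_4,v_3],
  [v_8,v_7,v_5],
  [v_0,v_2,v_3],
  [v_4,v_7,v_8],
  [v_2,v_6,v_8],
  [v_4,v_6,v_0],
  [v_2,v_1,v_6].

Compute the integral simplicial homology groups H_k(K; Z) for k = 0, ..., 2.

Order the vertices as v_0 < v_1 < v_2 < v_3 < v_4 < v_5 < v_6 < v_7 < v_8. Listing each simplex with vertices in this order, K has dimension 2 with simplices:

  0-simplices (9): [v_0], [v_1], [v_2], [v_3], [v_4], [v_5], [v_6], [v_7], [v_8]
  1-simplices (27): (27 of them)
  2-simplices (18): (18 of them)

so the chain groups are C_0 ≅ Z^9, C_1 ≅ Z^27, C_2 ≅ Z^18.

Boundary ∂_1: C_1 → C_0 is given by ∂[p,q] = [q] − [p]. For instance
  ∂[v_3,v_4] = [v_4] − [v_3].
The resulting 9×27 matrix has rank 8, and its Smith normal form has invariant factors (1,1,1,1,1,1,1,1).

Boundary ∂_2: C_2 → C_1 acts by ∂[p,q,r] = [q,r] − [p,r] + [p,q]. For instance
  ∂[v_4,v_7,v_8] = [v_7,v_8] − [v_4,v_8] + [v_4,v_7],
  ∂[v_4,v_6,v_8] = [v_6,v_8] − [v_4,v_8] + [v_4,v_6].
This gives a 27×18 integer matrix of rank 17; reducing to Smith normal form yields diagonal entries (1,1,1,1,1,1,1,1,1,1,1,1,1,1,1,1,1).

Now H_k = ker ∂_k / im ∂_{k+1}, so:

  H_0: rank C_0 − rank ∂_1 = 9 − 8 = 1, and the invariant factors of ∂_1 are all 1, so H_0 ≅ Z.
  H_1: rank ker ∂_1 − rank ∂_2 = (27 − 8) − 17 = 2, and the invariant factors of ∂_2 are all 1, so H_1 ≅ Z^2.
  H_2: rank ker ∂_2 − rank ∂_3 = (18 − 17) − 0 = 1, and there is no ∂_3, so H_2 ≅ Z.

As a check, the Euler characteristic is 9 − 27 + 18 = 0, which agrees with 1 − 2 + 1 = 0.

H_0 ≅ Z,  H_1 ≅ Z^2,  H_2 ≅ Z.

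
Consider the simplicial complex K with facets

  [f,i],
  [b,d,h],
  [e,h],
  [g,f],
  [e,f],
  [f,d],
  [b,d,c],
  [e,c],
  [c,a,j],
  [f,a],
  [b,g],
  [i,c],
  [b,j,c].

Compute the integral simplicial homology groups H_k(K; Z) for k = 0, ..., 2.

Fix the vertex order a < b < c < d < e < f < g < h < i < j and write every simplex with vertices in increasing order. Then dim K = 2 and the simplices of K are:

  0-simplices (10): a, b, c, d, e, f, g, h, i, j
  1-simplices (18): ac, af, aj, bc, bd, bg, bh, bj, cd, ce, ci, cj, df, dh, ef, eh, fg, fi
  2-simplices (4): acj, bcd, bcj, bdh

Hence C_0 ≅ Z^10, C_1 ≅ Z^18, C_2 ≅ Z^4.

Boundary ∂_1: C_1 → C_0 maps an edge to its endpoints' difference, ∂[p,q] = q − p.
The 10×18 boundary matrix has rank 9 and Smith normal form diag(1,1,1,1,1,1,1,1,1).

Boundary ∂_2: C_2 → C_1 maps a triangle to the signed sum of its edges. For instance
  ∂acj = cj − aj + ac,
  ∂bdh = dh − bh + bd.
The 18×4 boundary matrix has rank 4 and Smith normal form diag(1,1,1,1).

Computing H_k = (kernel of ∂_k) / (image of ∂_{k+1}):

  H_0: rank C_0 − rank ∂_1 = 10 − 9 = 1, and the invariant factors of ∂_1 are all 1, so H_0 ≅ Z.
  H_1: rank ker ∂_1 − rank ∂_2 = (18 − 9) − 4 = 5, and the invariant factors of ∂_2 are all 1, so H_1 ≅ Z^5.
  H_2: rank ker ∂_2 − rank ∂_3 = (4 − 4) − 0 = 0, and there is no ∂_3, so H_2 ≅ 0.

H_0 = Z,  H_1 = Z^5,  H_2 = 0.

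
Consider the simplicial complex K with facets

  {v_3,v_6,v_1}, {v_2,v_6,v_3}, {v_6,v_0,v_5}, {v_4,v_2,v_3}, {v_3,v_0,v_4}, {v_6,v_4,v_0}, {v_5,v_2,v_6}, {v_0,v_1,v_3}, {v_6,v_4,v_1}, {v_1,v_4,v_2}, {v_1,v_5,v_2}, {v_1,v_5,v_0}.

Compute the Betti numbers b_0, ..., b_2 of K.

Take the total order v_0 < v_1 < v_2 < v_3 < v_4 < v_5 < v_6 on the vertex set. Then K (dimension 2) consists of the simplices:

  0-simplices (7): [v_0], [v_1], [v_2], [v_3], [v_4], [v_5], [v_6]
  1-simplices (18): (18 of them)
  2-simplices (12): (12 of them)

Hence C_0 ≅ Z^7, C_1 ≅ Z^18, C_2 ≅ Z^12.

∂_1: C_1 → C_0 is given by ∂[p,q] = [q] − [p]. For instance
  ∂[v_0,v_3] = [v_3] − [v_0].
The 7×18 boundary matrix has rank 6 and Smith normal form diag(1,1,1,1,1,1).

The boundary map ∂_2: C_2 → C_1 sends each 2-simplex [p,q,r] to [q,r] − [p,r] + [p,q]. For instance
  ∂[v_2,v_3,v_4] = [v_3,v_4] − [v_2,v_4] + [v_2,v_3],
  ∂[v_1,v_3,v_6] = [v_3,v_6] − [v_1,v_6] + [v_1,v_3].
As a 18×12 matrix over Z this has rank 12, with invariant factors (1,1,1,1,1,1,1,1,1,1,1,2).

Reading off H_k = ker ∂_k / im ∂_{k+1}:

  H_0: rank C_0 − rank ∂_1 = 7 − 6 = 1, and the invariant factors of ∂_1 are all 1, so H_0 = Z.
  H_1: rank ker ∂_1 − rank ∂_2 = (18 − 6) − 12 = 0, and ∂_2 has invariant factor 2 > 1, so H_1 = Z/2.
  H_2: rank ker ∂_2 − rank ∂_3 = (12 − 12) − 0 = 0, and there is no ∂_3, so H_2 = 0.

As a check, the Euler characteristic is 7 − 18 + 12 = 1, which agrees with 1 − 0 + 0 = 1.

Hence the Betti numbers are b_0 = 1, b_1 = 0, b_2 = 0.

b_0 = 1, b_1 = 0, b_2 = 0.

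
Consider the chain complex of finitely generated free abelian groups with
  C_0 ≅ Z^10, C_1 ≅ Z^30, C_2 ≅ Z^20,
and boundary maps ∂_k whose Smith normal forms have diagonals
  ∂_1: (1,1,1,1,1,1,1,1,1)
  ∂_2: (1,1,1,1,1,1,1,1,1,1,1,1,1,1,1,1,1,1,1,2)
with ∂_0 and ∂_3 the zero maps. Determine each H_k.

H_0: b_0 = 10 − 0 − 9 = 1; torsion from ∂_1 factors > 1: none. So H_0 = Z.
H_1: b_1 = 30 − 9 − 20 = 1; torsion from ∂_2 factors > 1: [2]. So H_1 = Z ⊕ Z/2Z.
H_2: b_2 = 20 − 20 − 0 = 0; torsion from ∂_3 factors > 1: none. So H_2 = 0.

H_0 = Z,  H_1 = Z ⊕ Z/2Z,  H_2 = 0.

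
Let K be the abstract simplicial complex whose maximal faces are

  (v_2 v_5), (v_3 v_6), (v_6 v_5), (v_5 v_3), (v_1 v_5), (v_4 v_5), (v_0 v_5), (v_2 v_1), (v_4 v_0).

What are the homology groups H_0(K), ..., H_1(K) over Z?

H_0 ≅ Z,  H_1 ≅ Z^3.

Order the vertices as v_0 < v_1 < v_2 < v_3 < v_4 < v_5 < v_6. Listing each simplex with vertices in this order, K has dimension 1 with simplices:

  0-simplices (7): [v_0], [v_1], [v_2], [v_3], [v_4], [v_5], [v_6]
  1-simplices (9): [v_0,v_4], [v_0,v_5], [v_1,v_2], [v_1,v_5], [v_2,v_5], [v_3,v_5], [v_3,v_6], [v_4,v_5], [v_5,v_6]

so the chain groups are C_0 ≅ Z^7, C_1 ≅ Z^9.

The boundary map ∂_1: C_1 → C_0 sends each edge [p,q] (with p < q) to q − p. For instance
  ∂[v_3,v_5] = [v_5] − [v_3].
The resulting 7×9 matrix has rank 6, and its Smith normal form has invariant factors (1,1,1,1,1,1).

Now H_k = ker ∂_k / im ∂_{k+1}, so:

  H_0: rank C_0 − rank ∂_1 = 7 − 6 = 1, and the invariant factors of ∂_1 are all 1, so H_0 = Z.
  H_1: rank ker ∂_1 − rank ∂_2 = (9 − 6) − 0 = 3, and there is no ∂_2, so H_1 = Z^3.

(K is a triangulation of a wedge of 3 circles.)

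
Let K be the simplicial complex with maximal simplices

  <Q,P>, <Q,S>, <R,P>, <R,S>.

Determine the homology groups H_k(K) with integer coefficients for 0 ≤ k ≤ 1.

Take the total order P < Q < R < S on the vertex set. Then K (dimension 1) consists of the simplices:

  0-simplices (4): P, Q, R, S
  1-simplices (4): PQ, PR, QS, RS

giving chain groups C_0 ≅ Z^4, C_1 ≅ Z^4.

Boundary ∂_1: C_1 → C_0 sends each edge [p,q] (with p < q) to q − p. For instance
  ∂RS = S − R.
The 4×4 boundary matrix has rank 3 and Smith normal form diag(1,1,1).

Now H_k = ker ∂_k / im ∂_{k+1}, so:

  H_0: rank C_0 − rank ∂_1 = 4 − 3 = 1, and the invariant factors of ∂_1 are all 1, so H_0 = Z.
  H_1: rank ker ∂_1 − rank ∂_2 = (4 − 3) − 0 = 1, and there is no ∂_2, so H_1 = Z.

H_0 = Z,  H_1 = Z.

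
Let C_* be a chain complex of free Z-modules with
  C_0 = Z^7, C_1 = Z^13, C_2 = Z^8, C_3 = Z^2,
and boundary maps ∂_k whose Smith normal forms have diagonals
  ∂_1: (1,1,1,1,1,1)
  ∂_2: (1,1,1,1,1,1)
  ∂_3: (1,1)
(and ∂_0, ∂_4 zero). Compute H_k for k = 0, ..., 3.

H_0: b_0 = 7 − 0 − 6 = 1; torsion from ∂_1 factors > 1: none. So H_0 ≅ Z.
H_1: b_1 = 13 − 6 − 6 = 1; torsion from ∂_2 factors > 1: none. So H_1 ≅ Z.
H_2: b_2 = 8 − 6 − 2 = 0; torsion from ∂_3 factors > 1: none. So H_2 ≅ 0.
H_3: b_3 = 2 − 2 − 0 = 0; torsion from ∂_4 factors > 1: none. So H_3 ≅ 0.

H_0 ≅ Z,  H_1 ≅ Z,  H_2 = 0,  H_3 = 0.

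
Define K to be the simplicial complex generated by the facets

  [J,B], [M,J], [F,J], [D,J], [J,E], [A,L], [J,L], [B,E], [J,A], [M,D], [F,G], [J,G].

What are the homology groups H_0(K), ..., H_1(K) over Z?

K has 9 vertices, 12 edges.
rank ∂_0 = 0, rank ∂_1 = 8 ⇒ b_0 = 9 − 0 − 8 = 1; all invariant factors of ∂_1 are 1 so no torsion. So H_0 = Z.
rank ∂_1 = 8, rank ∂_2 = 0 ⇒ b_1 = 12 − 8 − 0 = 4. So H_1 = Z^4.

H_0 = Z,  H_1 = Z^4.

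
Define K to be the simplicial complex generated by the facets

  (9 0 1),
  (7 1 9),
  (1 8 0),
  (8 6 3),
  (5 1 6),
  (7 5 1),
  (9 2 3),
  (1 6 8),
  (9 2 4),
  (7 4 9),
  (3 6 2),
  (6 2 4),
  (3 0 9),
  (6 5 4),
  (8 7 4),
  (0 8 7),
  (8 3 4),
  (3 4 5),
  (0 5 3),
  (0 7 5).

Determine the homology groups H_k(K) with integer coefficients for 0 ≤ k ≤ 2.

Order the vertices as 0 < 1 < 2 < 3 < 4 < 5 < 6 < 7 < 8 < 9. Listing each simplex with vertices in this order, K has dimension 2 with simplices:

  0-simplices (10): [0], [1], [2], [3], [4], [5], [6], [7], [8], [9]
  1-simplices (30): (30 of them)
  2-simplices (20): (20 of them)

Hence C_0 ≅ Z^10, C_1 ≅ Z^30, C_2 ≅ Z^20.

Boundary ∂_1: C_1 → C_0 is given by ∂[p,q] = [q] − [p]. For instance
  ∂[2,3] = [3] − [2].
As a 10×30 matrix over Z this has rank 9, with invariant factors (1,1,1,1,1,1,1,1,1).

∂_2: C_2 → C_1 sends each 2-simplex [p,q,r] to [q,r] − [p,r] + [p,q]. For instance
  ∂[2,3,6] = [3,6] − [2,6] + [2,3],
  ∂[3,6,8] = [6,8] − [3,8] + [3,6].
As a 30×20 matrix over Z this has rank 20, with invariant factors (1,1,1,1,1,1,1,1,1,1,1,1,1,1,1,1,1,1,1,2).

Now H_k = ker ∂_k / im ∂_{k+1}, so:

  H_0: rank C_0 − rank ∂_1 = 10 − 9 = 1, and the invariant factors of ∂_1 are all 1, so H_0 ≅ Z.
  H_1: rank ker ∂_1 − rank ∂_2 = (30 − 9) − 20 = 1, and ∂_2 has invariant factor 2 > 1, so H_1 ≅ Z ⊕ Z/2Z.
  H_2: rank ker ∂_2 − rank ∂_3 = (20 − 20) − 0 = 0, and there is no ∂_3, so H_2 ≅ 0.

(K is a triangulation of the Klein bottle.)

H_0 ≅ Z,  H_1 ≅ Z ⊕ Z/2Z,  H_2 = 0.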